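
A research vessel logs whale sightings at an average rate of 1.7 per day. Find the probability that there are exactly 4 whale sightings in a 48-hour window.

0.1858

Over the interval, μ = 1.7 × 2 = 3.4 (a 48-hour window = 2 days).
P(N = 4) = e^(−μ) μ^4/4! = e^(−3.4) · 3.4^4/24 ≈ 0.1858.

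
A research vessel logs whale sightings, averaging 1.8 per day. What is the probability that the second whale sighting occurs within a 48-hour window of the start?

0.8743

Over the interval, μ = 1.8 × 2 = 3.6 (a 48-hour window = 2 days).
The second arrival falls in the interval iff at least 2 events occur there: P(S_2 ≤ t) = P(N ≥ 2) = 1 − P(N ≤ 1) ≈ 0.8743.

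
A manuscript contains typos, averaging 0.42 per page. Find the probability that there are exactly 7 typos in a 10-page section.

0.0686

Over the interval, μ = 0.42 × 10 = 4.2 (a 10-page section = 10 pages).
P(N = 7) = e^(−μ) μ^7/7! = e^(−4.2) · 4.2^7/5040 ≈ 0.0686.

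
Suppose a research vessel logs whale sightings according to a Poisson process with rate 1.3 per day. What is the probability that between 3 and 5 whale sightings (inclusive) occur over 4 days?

0.4721

Over the interval, μ = 1.3 × 4 = 5.2 (4 days).
P(3 ≤ N ≤ 5) = Σ_{j=3}^{5} e^(−5.2) · 5.2^j/j! ≈ 0.4721.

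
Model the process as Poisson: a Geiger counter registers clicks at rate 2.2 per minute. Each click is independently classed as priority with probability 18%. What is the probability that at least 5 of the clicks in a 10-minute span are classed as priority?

0.3633

Thinning: the clicks that are classed as priority themselves form a Poisson process with rate 0.18 × 2.2 = 0.396 per minute.
Over the interval, μ = 0.396 × 10 = 3.96 (a 10-minute span = 10 minutes).
P(N ≥ 5) = 1 − P(N ≤ 4) ≈ 0.3633.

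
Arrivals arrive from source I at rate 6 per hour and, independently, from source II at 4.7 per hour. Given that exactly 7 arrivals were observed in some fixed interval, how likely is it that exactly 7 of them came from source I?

0.0174

Given the total, each event is independently from source I with probability p = λ_I/(λ_I+λ_II) = 6/10.7 ≈ 0.5607.
So K ~ Binomial(7, 6/10.7): P(K = 7) = C(7,7) · (6/10.7)^7 · (4.7/10.7)^0 ≈ 0.0174.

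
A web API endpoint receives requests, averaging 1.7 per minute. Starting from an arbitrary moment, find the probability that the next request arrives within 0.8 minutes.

Inter-arrival times are exponential with rate λ = 1.7 per minute.
P(T ≤ 0.8) = 1 − e^(−λt) = 1 − e^(−1.7 × 0.8) = 1 − e^(−1.36) ≈ 0.7433.

0.7433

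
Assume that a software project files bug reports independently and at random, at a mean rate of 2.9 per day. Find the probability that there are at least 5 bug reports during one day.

With mean μ = 2.9 per day,
P(N ≥ 5) = 1 − P(N ≤ 4) = 1 − Σ_{j=0}^{4} e^(−μ) μ^j/j! ≈ 0.1682.

0.1682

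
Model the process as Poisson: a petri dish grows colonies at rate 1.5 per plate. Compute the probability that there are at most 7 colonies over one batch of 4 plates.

Over the interval, μ = 1.5 × 4 = 6 (a batch of 4 plates = 4 plates).
P(N ≤ 7) = Σ_{j=0}^{7} e^(−μ) μ^j/j! ≈ 0.7440.

0.7440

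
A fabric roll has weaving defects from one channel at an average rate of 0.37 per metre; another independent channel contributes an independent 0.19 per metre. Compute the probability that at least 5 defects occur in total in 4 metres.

Independent Poisson processes superpose: combined rate λ = 0.37 + 0.19 = 0.56 per metre.
Over the interval, μ = 0.56 × 4 = 2.24 (4 metres).
P(N ≥ 5) = 1 − P(N ≤ 4) ≈ 0.0769.

0.0769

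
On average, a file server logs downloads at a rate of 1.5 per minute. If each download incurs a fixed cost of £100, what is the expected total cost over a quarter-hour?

E[N] = 1.5 × 15 = 22.5 (a quarter-hour = 15 minutes); E[cost] = 22.5 × £100 = £2250.

£2250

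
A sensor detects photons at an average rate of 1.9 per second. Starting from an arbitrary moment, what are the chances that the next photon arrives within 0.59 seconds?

0.6740

Inter-arrival times are exponential with rate λ = 1.9 per second.
P(T ≤ 0.59) = 1 − e^(−λt) = 1 − e^(−1.9 × 0.59) = 1 − e^(−1.121) ≈ 0.6740.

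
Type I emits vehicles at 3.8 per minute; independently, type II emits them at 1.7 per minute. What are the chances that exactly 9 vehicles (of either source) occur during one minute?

Independent Poisson processes superpose: combined rate λ = 3.8 + 1.7 = 5.5 per minute.
So μ = 5.5.
P(N = 9) = e^(−5.5) · 5.5^9/9! ≈ 0.0519.

0.0519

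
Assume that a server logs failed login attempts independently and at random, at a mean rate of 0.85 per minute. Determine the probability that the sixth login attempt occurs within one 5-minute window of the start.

0.2551

Over the interval, μ = 0.85 × 5 = 4.25 (a 5-minute window = 5 minutes).
The sixth arrival falls in the interval iff at least 6 events occur there: P(S_6 ≤ t) = P(N ≥ 6) = 1 − P(N ≤ 5) ≈ 0.2551.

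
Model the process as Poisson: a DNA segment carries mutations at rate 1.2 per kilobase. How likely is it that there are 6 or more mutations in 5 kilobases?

Over the interval, μ = 1.2 × 5 = 6 (5 kilobases).
P(N ≥ 6) = 1 − P(N ≤ 5) = 1 − Σ_{j=0}^{5} e^(−μ) μ^j/j! ≈ 0.5543.

0.5543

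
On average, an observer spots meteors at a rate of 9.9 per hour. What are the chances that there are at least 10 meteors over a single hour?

With mean μ = 9.9 per hour,
P(N ≥ 10) = 1 − P(N ≤ 9) = 1 − Σ_{j=0}^{9} e^(−μ) μ^j/j! ≈ 0.5295.

0.5295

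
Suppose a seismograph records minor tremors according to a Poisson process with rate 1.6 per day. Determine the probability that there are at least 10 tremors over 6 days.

0.4911

Over the interval, μ = 1.6 × 6 = 9.6 (6 days).
P(N ≥ 10) = 1 − P(N ≤ 9) = 1 − Σ_{j=0}^{9} e^(−μ) μ^j/j! ≈ 0.4911.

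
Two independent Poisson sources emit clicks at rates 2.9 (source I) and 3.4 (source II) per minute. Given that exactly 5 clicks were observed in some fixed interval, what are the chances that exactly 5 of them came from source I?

0.0207

Given the total, each event is independently from source I with probability p = λ_I/(λ_I+λ_II) = 2.9/6.3 ≈ 0.4603.
So K ~ Binomial(5, 2.9/6.3): P(K = 5) = C(5,5) · (2.9/6.3)^5 · (3.4/6.3)^0 ≈ 0.0207.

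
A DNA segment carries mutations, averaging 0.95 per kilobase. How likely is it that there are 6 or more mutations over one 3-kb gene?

0.0696

Over the interval, μ = 0.95 × 3 = 2.85 (a 3-kb gene = 3 kilobases).
P(N ≥ 6) = 1 − P(N ≤ 5) = 1 − Σ_{j=0}^{5} e^(−μ) μ^j/j! ≈ 0.0696.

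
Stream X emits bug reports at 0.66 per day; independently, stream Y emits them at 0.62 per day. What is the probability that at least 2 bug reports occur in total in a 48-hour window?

0.7248

Independent Poisson processes superpose: combined rate λ = 0.66 + 0.62 = 1.28 per day.
Over the interval, μ = 1.28 × 2 = 2.56 (a 48-hour window = 2 days).
P(N ≥ 2) = 1 − P(N ≤ 1) ≈ 0.7248.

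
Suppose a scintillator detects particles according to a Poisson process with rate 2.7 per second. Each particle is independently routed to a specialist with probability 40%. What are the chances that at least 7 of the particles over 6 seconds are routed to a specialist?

0.4703

Thinning: the particles that are routed to a specialist themselves form a Poisson process with rate 0.4 × 2.7 = 1.08 per second.
Over the interval, μ = 1.08 × 6 = 6.48 (6 seconds).
P(N ≥ 7) = 1 − P(N ≤ 6) ≈ 0.4703.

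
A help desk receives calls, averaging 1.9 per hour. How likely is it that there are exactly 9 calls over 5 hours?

0.1300

Over the interval, μ = 1.9 × 5 = 9.5 (5 hours).
P(N = 9) = e^(−μ) μ^9/9! = e^(−9.5) · 9.5^9/362880 ≈ 0.1300.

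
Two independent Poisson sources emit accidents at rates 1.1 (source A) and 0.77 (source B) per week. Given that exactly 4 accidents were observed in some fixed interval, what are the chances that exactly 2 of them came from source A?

0.3520

Given the total, each event is independently from source A with probability p = λ_A/(λ_A+λ_B) = 1.1/1.87 ≈ 0.5882.
So K ~ Binomial(4, 1.1/1.87): P(K = 2) = C(4,2) · (1.1/1.87)^2 · (0.77/1.87)^2 ≈ 0.3520.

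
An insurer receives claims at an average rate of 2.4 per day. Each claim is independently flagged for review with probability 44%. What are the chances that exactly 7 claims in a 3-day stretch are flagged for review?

0.0267

Thinning: the claims that are flagged for review themselves form a Poisson process with rate 0.44 × 2.4 = 1.056 per day.
Over the interval, μ = 1.056 × 3 = 3.168 (a 3-day stretch = 3 days).
P(N = 7) = e^(−3.168) · 3.168^7/7! ≈ 0.0267.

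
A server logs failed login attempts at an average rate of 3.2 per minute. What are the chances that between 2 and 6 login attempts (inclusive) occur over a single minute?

With mean μ = 3.2 per minute,
P(2 ≤ N ≤ 6) = Σ_{j=2}^{6} e^(−3.2) · 3.2^j/j! ≈ 0.7842.

0.7842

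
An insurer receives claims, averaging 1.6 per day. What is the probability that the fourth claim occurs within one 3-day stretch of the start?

Over the interval, μ = 1.6 × 3 = 4.8 (a 3-day stretch = 3 days).
The fourth arrival falls in the interval iff at least 4 events occur there: P(S_4 ≤ t) = P(N ≥ 4) = 1 − P(N ≤ 3) ≈ 0.7058.

0.7058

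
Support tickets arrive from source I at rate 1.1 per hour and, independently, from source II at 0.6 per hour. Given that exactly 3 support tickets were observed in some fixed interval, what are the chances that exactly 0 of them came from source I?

0.0440

Given the total, each event is independently from source I with probability p = λ_I/(λ_I+λ_II) = 1.1/1.7 ≈ 0.6471.
So K ~ Binomial(3, 1.1/1.7): P(K = 0) = C(3,0) · (1.1/1.7)^0 · (0.6/1.7)^3 ≈ 0.0440.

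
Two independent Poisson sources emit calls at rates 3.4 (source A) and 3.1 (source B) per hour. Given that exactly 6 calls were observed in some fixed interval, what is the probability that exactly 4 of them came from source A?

0.2554

Given the total, each event is independently from source A with probability p = λ_A/(λ_A+λ_B) = 3.4/6.5 ≈ 0.5231.
So K ~ Binomial(6, 3.4/6.5): P(K = 4) = C(6,4) · (3.4/6.5)^4 · (3.1/6.5)^2 ≈ 0.2554.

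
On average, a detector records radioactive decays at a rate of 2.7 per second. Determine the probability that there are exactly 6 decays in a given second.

0.0362

With mean μ = 2.7 per second,
P(N = 6) = e^(−μ) μ^6/6! = e^(−2.7) · 2.7^6/720 ≈ 0.0362.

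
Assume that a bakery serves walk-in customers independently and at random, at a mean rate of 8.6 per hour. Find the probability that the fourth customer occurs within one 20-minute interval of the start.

0.3229

Over the interval, μ = 8.6 × 1/3 ≈ 2.86667 (a 20-minute interval = 1/3 hours).
The fourth arrival falls in the interval iff at least 4 events occur there: P(S_4 ≤ t) = P(N ≥ 4) = 1 − P(N ≤ 3) ≈ 0.3229.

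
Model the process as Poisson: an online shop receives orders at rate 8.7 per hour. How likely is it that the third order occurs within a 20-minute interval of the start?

0.5540

Over the interval, μ = 8.7 × 1/3 = 2.9 (a 20-minute interval = 1/3 hours).
The third arrival falls in the interval iff at least 3 events occur there: P(S_3 ≤ t) = P(N ≥ 3) = 1 − P(N ≤ 2) ≈ 0.5540.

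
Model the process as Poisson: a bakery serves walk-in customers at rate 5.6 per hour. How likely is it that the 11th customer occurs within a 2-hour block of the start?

0.5638

Over the interval, μ = 5.6 × 2 = 11.2 (a 2-hour block = 2 hours).
The 11th arrival falls in the interval iff at least 11 events occur there: P(S_11 ≤ t) = P(N ≥ 11) = 1 − P(N ≤ 10) ≈ 0.5638.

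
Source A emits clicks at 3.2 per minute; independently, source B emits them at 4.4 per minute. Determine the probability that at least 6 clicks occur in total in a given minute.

0.7693

Independent Poisson processes superpose: combined rate λ = 3.2 + 4.4 = 7.6 per minute.
So μ = 7.6.
P(N ≥ 6) = 1 − P(N ≤ 5) ≈ 0.7693.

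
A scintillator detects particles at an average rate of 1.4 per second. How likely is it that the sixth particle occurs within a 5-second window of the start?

Over the interval, μ = 1.4 × 5 = 7 (a 5-second window = 5 seconds).
The sixth arrival falls in the interval iff at least 6 events occur there: P(S_6 ≤ t) = P(N ≥ 6) = 1 − P(N ≤ 5) ≈ 0.6993.

0.6993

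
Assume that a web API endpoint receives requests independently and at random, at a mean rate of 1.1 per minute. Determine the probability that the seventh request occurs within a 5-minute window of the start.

0.3140

Over the interval, μ = 1.1 × 5 = 5.5 (a 5-minute window = 5 minutes).
The seventh arrival falls in the interval iff at least 7 events occur there: P(S_7 ≤ t) = P(N ≥ 7) = 1 − P(N ≤ 6) ≈ 0.3140.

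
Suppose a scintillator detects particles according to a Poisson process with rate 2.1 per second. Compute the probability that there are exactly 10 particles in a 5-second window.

Over the interval, μ = 2.1 × 5 = 10.5 (a 5-second window = 5 seconds).
P(N = 10) = e^(−μ) μ^10/10! = e^(−10.5) · 10.5^10/3628800 ≈ 0.1236.

0.1236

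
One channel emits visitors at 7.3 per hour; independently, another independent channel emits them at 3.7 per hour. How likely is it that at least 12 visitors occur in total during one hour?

0.4207

Independent Poisson processes superpose: combined rate λ = 7.3 + 3.7 = 11 per hour.
So μ = 11.
P(N ≥ 12) = 1 − P(N ≤ 11) ≈ 0.4207.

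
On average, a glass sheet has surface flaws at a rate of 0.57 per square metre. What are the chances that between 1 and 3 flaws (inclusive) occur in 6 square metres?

Over the interval, μ = 0.57 × 6 = 3.42 (6 square metres).
P(1 ≤ N ≤ 3) = Σ_{j=1}^{3} e^(−3.42) · 3.42^j/j! ≈ 0.5213.

0.5213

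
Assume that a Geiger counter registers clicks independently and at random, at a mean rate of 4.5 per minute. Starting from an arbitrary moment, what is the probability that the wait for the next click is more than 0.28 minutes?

The wait for the next event is exponential with rate λ = 4.5 per minute.
P(T > 0.28) = e^(−λt) = e^(−4.5 × 0.28) = e^(−1.26) ≈ 0.2837.

0.2837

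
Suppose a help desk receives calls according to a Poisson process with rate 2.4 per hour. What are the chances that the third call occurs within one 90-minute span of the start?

0.6973

Over the interval, μ = 2.4 × 1.5 = 3.6 (a 90-minute span = 1.5 hours).
The third arrival falls in the interval iff at least 3 events occur there: P(S_3 ≤ t) = P(N ≥ 3) = 1 − P(N ≤ 2) ≈ 0.6973.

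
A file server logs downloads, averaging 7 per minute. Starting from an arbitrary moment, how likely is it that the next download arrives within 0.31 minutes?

Inter-arrival times are exponential with rate λ = 7 per minute.
P(T ≤ 0.31) = 1 − e^(−λt) = 1 − e^(−7 × 0.31) = 1 − e^(−2.17) ≈ 0.8858.

0.8858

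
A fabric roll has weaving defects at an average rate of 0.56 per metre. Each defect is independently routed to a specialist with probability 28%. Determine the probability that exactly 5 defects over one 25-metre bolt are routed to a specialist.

0.1530

Thinning: the defects that are routed to a specialist themselves form a Poisson process with rate 0.28 × 0.56 = 0.1568 per metre.
Over the interval, μ = 0.1568 × 25 = 3.92 (a 25-metre bolt = 25 metres).
P(N = 5) = e^(−3.92) · 3.92^5/5! ≈ 0.1530.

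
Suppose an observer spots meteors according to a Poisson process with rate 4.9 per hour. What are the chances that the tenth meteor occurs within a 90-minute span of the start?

0.2067

Over the interval, μ = 4.9 × 1.5 = 7.35 (a 90-minute span = 1.5 hours).
The tenth arrival falls in the interval iff at least 10 events occur there: P(S_10 ≤ t) = P(N ≥ 10) = 1 − P(N ≤ 9) ≈ 0.2067.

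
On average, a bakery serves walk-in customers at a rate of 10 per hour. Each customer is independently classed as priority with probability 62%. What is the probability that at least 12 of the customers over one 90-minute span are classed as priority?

Thinning: the customers that are classed as priority themselves form a Poisson process with rate 0.62 × 10 = 6.2 per hour.
Over the interval, μ = 6.2 × 1.5 = 9.3 (a 90-minute span = 1.5 hours).
P(N ≥ 12) = 1 − P(N ≤ 11) ≈ 0.2270.

0.2270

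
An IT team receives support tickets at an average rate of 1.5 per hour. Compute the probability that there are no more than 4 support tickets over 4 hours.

0.2851

Over the interval, μ = 1.5 × 4 = 6 (4 hours).
P(N ≤ 4) = Σ_{j=0}^{4} e^(−μ) μ^j/j! ≈ 0.2851.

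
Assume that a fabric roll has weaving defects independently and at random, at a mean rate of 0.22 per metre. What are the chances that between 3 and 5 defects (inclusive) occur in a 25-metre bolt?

Over the interval, μ = 0.22 × 25 = 5.5 (a 25-metre bolt = 25 metres).
P(3 ≤ N ≤ 5) = Σ_{j=3}^{5} e^(−5.5) · 5.5^j/j! ≈ 0.4405.

0.4405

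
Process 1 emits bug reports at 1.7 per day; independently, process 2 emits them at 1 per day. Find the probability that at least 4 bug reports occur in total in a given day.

Independent Poisson processes superpose: combined rate λ = 1.7 + 1 = 2.7 per day.
So μ = 2.7.
P(N ≥ 4) = 1 − P(N ≤ 3) ≈ 0.2859.

0.2859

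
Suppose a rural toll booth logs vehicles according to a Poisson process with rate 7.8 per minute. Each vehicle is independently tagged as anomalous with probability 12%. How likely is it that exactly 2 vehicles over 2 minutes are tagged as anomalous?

0.2695

Thinning: the vehicles that are tagged as anomalous themselves form a Poisson process with rate 0.12 × 7.8 = 0.936 per minute.
Over the interval, μ = 0.936 × 2 = 1.872 (2 minutes).
P(N = 2) = e^(−1.872) · 1.872^2/2! ≈ 0.2695.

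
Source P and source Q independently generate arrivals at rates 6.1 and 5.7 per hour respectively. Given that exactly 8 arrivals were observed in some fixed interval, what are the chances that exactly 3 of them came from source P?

0.2035

Given the total, each event is independently from source P with probability p = λ_P/(λ_P+λ_Q) = 6.1/11.8 ≈ 0.5169.
So K ~ Binomial(8, 6.1/11.8): P(K = 3) = C(8,3) · (6.1/11.8)^3 · (5.7/11.8)^5 ≈ 0.2035.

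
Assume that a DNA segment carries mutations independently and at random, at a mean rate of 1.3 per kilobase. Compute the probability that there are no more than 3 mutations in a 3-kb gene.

Over the interval, μ = 1.3 × 3 = 3.9 (a 3-kb gene = 3 kilobases).
P(N ≤ 3) = Σ_{j=0}^{3} e^(−μ) μ^j/j! ≈ 0.4532.

0.4532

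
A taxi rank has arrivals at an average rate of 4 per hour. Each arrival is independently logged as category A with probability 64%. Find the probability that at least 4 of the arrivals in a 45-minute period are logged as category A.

Thinning: the arrivals that are logged as category A themselves form a Poisson process with rate 0.64 × 4 = 2.56 per hour.
Over the interval, μ = 2.56 × 0.75 = 1.92 (a 45-minute period = 0.75 hours).
P(N ≥ 4) = 1 − P(N ≤ 3) ≈ 0.1287.

0.1287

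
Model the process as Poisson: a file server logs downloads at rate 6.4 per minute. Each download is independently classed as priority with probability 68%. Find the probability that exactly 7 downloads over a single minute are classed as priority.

0.0756

Thinning: the downloads that are classed as priority themselves form a Poisson process with rate 0.68 × 6.4 = 4.352 per minute.
So μ = 4.352.
P(N = 7) = e^(−4.352) · 4.352^7/7! ≈ 0.0756.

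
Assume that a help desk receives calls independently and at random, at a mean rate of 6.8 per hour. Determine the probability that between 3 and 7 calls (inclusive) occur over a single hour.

0.5940

With mean μ = 6.8 per hour,
P(3 ≤ N ≤ 7) = Σ_{j=3}^{7} e^(−6.8) · 6.8^j/j! ≈ 0.5940.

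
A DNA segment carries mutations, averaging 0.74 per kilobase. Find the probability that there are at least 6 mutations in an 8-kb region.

Over the interval, μ = 0.74 × 8 = 5.92 (an 8-kb region = 8 kilobases).
P(N ≥ 6) = 1 − P(N ≤ 5) = 1 − Σ_{j=0}^{5} e^(−μ) μ^j/j! ≈ 0.5414.

0.5414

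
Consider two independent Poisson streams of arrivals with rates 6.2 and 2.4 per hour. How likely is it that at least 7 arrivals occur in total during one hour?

0.7543

Independent Poisson processes superpose: combined rate λ = 6.2 + 2.4 = 8.6 per hour.
So μ = 8.6.
P(N ≥ 7) = 1 − P(N ≤ 6) ≈ 0.7543.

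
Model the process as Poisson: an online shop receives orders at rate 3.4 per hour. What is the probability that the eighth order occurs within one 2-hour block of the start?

0.3715

Over the interval, μ = 3.4 × 2 = 6.8 (a 2-hour block = 2 hours).
The eighth arrival falls in the interval iff at least 8 events occur there: P(S_8 ≤ t) = P(N ≥ 8) = 1 − P(N ≤ 7) ≈ 0.3715.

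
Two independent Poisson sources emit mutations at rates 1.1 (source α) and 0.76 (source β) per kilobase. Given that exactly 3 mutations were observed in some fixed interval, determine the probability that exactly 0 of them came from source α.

Given the total, each event is independently from source α with probability p = λ_α/(λ_α+λ_β) = 1.1/1.86 ≈ 0.5914.
So K ~ Binomial(3, 1.1/1.86): P(K = 0) = C(3,0) · (1.1/1.86)^0 · (0.76/1.86)^3 ≈ 0.0682.

0.0682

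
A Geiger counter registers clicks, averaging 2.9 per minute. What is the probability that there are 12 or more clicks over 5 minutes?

0.7799

Over the interval, μ = 2.9 × 5 = 14.5 (5 minutes).
P(N ≥ 12) = 1 − P(N ≤ 11) = 1 − Σ_{j=0}^{11} e^(−μ) μ^j/j! ≈ 0.7799.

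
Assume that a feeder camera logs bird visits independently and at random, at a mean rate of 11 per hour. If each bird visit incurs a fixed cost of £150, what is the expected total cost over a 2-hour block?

E[N] = 11 × 2 = 22 (a 2-hour block = 2 hours); E[cost] = 22 × £150 = £3300.

£3300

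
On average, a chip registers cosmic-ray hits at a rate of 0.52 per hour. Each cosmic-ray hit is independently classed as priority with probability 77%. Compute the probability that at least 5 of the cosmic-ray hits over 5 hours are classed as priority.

0.0528

Thinning: the cosmic-ray hits that are classed as priority themselves form a Poisson process with rate 0.77 × 0.52 = 0.4004 per hour.
Over the interval, μ = 0.4004 × 5 = 2.002 (5 hours).
P(N ≥ 5) = 1 − P(N ≤ 4) ≈ 0.0528.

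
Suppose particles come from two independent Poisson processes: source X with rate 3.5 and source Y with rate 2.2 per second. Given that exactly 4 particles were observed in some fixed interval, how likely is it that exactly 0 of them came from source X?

0.0222

Given the total, each event is independently from source X with probability p = λ_X/(λ_X+λ_Y) = 3.5/5.7 ≈ 0.6140.
So K ~ Binomial(4, 3.5/5.7): P(K = 0) = C(4,0) · (3.5/5.7)^0 · (2.2/5.7)^4 ≈ 0.0222.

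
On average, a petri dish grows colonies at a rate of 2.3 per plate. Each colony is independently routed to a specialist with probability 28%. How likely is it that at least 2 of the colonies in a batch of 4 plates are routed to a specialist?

0.7279

Thinning: the colonies that are routed to a specialist themselves form a Poisson process with rate 0.28 × 2.3 = 0.644 per plate.
Over the interval, μ = 0.644 × 4 = 2.576 (a batch of 4 plates = 4 plates).
P(N ≥ 2) = 1 − P(N ≤ 1) ≈ 0.7279.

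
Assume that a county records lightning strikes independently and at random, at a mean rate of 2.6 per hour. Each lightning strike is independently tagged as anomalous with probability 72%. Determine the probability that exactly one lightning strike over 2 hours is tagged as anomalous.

Thinning: the lightning strikes that are tagged as anomalous themselves form a Poisson process with rate 0.72 × 2.6 = 1.872 per hour.
Over the interval, μ = 1.872 × 2 = 3.744 (2 hours).
P(N = 1) = e^(−3.744) · 3.744^1/1! ≈ 0.0886.

0.0886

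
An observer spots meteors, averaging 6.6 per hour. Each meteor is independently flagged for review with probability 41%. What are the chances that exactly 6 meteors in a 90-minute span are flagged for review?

Thinning: the meteors that are flagged for review themselves form a Poisson process with rate 0.41 × 6.6 = 2.706 per hour.
Over the interval, μ = 2.706 × 1.5 = 4.059 (a 90-minute span = 1.5 hours).
P(N = 6) = e^(−4.059) · 4.059^6/6! ≈ 0.1072.

0.1072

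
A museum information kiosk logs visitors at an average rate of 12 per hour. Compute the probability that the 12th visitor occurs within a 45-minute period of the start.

0.1970

Over the interval, μ = 12 × 0.75 = 9 (a 45-minute period = 0.75 hours).
The 12th arrival falls in the interval iff at least 12 events occur there: P(S_12 ≤ t) = P(N ≥ 12) = 1 − P(N ≤ 11) ≈ 0.1970.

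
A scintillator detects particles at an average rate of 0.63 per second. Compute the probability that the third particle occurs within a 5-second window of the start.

0.6096

Over the interval, μ = 0.63 × 5 = 3.15 (a 5-second window = 5 seconds).
The third arrival falls in the interval iff at least 3 events occur there: P(S_3 ≤ t) = P(N ≥ 3) = 1 − P(N ≤ 2) ≈ 0.6096.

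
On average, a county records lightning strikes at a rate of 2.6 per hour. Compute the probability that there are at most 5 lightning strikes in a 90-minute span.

0.8006

Over the interval, μ = 2.6 × 1.5 = 3.9 (a 90-minute span = 1.5 hours).
P(N ≤ 5) = Σ_{j=0}^{5} e^(−μ) μ^j/j! ≈ 0.8006.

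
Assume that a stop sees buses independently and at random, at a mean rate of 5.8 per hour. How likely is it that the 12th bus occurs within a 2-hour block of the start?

0.4920

Over the interval, μ = 5.8 × 2 = 11.6 (a 2-hour block = 2 hours).
The 12th arrival falls in the interval iff at least 12 events occur there: P(S_12 ≤ t) = P(N ≥ 12) = 1 − P(N ≤ 11) ≈ 0.4920.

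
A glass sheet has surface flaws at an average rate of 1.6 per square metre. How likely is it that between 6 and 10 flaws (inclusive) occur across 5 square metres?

Over the interval, μ = 1.6 × 5 = 8 (5 square metres).
P(6 ≤ N ≤ 10) = Σ_{j=6}^{10} e^(−8) · 8^j/j! ≈ 0.6246.

0.6246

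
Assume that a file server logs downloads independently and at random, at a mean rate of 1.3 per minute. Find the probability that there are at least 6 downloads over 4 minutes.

0.4191

Over the interval, μ = 1.3 × 4 = 5.2 (4 minutes).
P(N ≥ 6) = 1 − P(N ≤ 5) = 1 − Σ_{j=0}^{5} e^(−μ) μ^j/j! ≈ 0.4191.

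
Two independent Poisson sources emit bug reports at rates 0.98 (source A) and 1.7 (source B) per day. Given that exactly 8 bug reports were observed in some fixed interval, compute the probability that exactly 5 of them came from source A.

Given the total, each event is independently from source A with probability p = λ_A/(λ_A+λ_B) = 0.98/2.68 ≈ 0.3657.
So K ~ Binomial(8, 0.98/2.68): P(K = 5) = C(8,5) · (0.98/2.68)^5 · (1.7/2.68)^3 ≈ 0.0935.

0.0935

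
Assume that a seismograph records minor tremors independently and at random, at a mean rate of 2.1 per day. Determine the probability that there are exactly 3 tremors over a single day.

With mean μ = 2.1 per day,
P(N = 3) = e^(−μ) μ^3/3! = e^(−2.1) · 2.1^3/6 ≈ 0.1890.

0.1890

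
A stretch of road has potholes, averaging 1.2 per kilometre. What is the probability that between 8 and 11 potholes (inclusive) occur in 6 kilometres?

0.3682

Over the interval, μ = 1.2 × 6 = 7.2 (6 kilometres).
P(8 ≤ N ≤ 11) = Σ_{j=8}^{11} e^(−7.2) · 7.2^j/j! ≈ 0.3682.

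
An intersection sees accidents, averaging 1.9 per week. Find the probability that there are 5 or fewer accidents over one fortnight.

Over the interval, μ = 1.9 × 2 = 3.8 (a fortnight = 2 weeks).
P(N ≤ 5) = Σ_{j=0}^{5} e^(−μ) μ^j/j! ≈ 0.8156.

0.8156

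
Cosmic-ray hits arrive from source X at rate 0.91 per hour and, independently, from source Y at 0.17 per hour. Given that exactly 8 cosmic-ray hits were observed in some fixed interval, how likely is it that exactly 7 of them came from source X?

0.3797

Given the total, each event is independently from source X with probability p = λ_X/(λ_X+λ_Y) = 0.91/1.08 ≈ 0.8426.
So K ~ Binomial(8, 0.91/1.08): P(K = 7) = C(8,7) · (0.91/1.08)^7 · (0.17/1.08)^1 ≈ 0.3797.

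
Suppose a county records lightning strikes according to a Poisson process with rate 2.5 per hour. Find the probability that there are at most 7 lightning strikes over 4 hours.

0.2202

Over the interval, μ = 2.5 × 4 = 10 (4 hours).
P(N ≤ 7) = Σ_{j=0}^{7} e^(−μ) μ^j/j! ≈ 0.2202.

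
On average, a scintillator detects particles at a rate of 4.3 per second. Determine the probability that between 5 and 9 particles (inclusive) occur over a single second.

With mean μ = 4.3 per second,
P(5 ≤ N ≤ 9) = Σ_{j=5}^{9} e^(−4.3) · 4.3^j/j! ≈ 0.4167.

0.4167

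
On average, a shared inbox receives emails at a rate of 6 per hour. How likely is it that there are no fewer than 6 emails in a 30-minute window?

Over the interval, μ = 6 × 0.5 = 3 (a 30-minute window = 0.5 hours).
P(N ≥ 6) = 1 − P(N ≤ 5) = 1 − Σ_{j=0}^{5} e^(−μ) μ^j/j! ≈ 0.0839.

0.0839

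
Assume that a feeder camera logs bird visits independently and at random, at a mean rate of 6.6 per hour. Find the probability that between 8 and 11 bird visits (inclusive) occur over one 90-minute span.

0.4787

Over the interval, μ = 6.6 × 1.5 = 9.9 (a 90-minute span = 1.5 hours).
P(8 ≤ N ≤ 11) = Σ_{j=8}^{11} e^(−9.9) · 9.9^j/j! ≈ 0.4787.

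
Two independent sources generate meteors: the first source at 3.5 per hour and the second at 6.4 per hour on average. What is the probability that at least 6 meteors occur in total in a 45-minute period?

0.7503

Independent Poisson processes superpose: combined rate λ = 3.5 + 6.4 = 9.9 per hour.
Over the interval, μ = 9.9 × 0.75 = 7.425 (a 45-minute period = 0.75 hours).
P(N ≥ 6) = 1 − P(N ≤ 5) ≈ 0.7503.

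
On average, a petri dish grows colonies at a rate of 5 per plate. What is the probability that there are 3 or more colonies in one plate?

0.8753

With mean μ = 5 per plate,
P(N ≥ 3) = 1 − P(N ≤ 2) = 1 − Σ_{j=0}^{2} e^(−μ) μ^j/j! ≈ 0.8753.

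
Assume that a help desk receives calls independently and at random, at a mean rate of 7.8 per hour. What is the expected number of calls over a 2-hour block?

E[N] = λt = 7.8 × 2 = 15.6 (a 2-hour block = 2 hours).

15.6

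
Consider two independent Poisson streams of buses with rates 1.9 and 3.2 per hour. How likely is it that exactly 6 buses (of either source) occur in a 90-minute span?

Independent Poisson processes superpose: combined rate λ = 1.9 + 3.2 = 5.1 per hour.
Over the interval, μ = 5.1 × 1.5 = 7.65 (a 90-minute span = 1.5 hours).
P(N = 6) = e^(−7.65) · 7.65^6/6! ≈ 0.1325.

0.1325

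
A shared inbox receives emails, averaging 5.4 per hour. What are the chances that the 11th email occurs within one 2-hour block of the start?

0.5160

Over the interval, μ = 5.4 × 2 = 10.8 (a 2-hour block = 2 hours).
The 11th arrival falls in the interval iff at least 11 events occur there: P(S_11 ≤ t) = P(N ≥ 11) = 1 − P(N ≤ 10) ≈ 0.5160.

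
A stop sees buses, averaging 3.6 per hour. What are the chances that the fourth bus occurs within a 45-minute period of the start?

Over the interval, μ = 3.6 × 0.75 = 2.7 (a 45-minute period = 0.75 hours).
The fourth arrival falls in the interval iff at least 4 events occur there: P(S_4 ≤ t) = P(N ≥ 4) = 1 − P(N ≤ 3) ≈ 0.2859.

0.2859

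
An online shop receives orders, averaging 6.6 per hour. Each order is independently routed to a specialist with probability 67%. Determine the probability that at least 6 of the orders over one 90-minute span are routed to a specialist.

0.6500

Thinning: the orders that are routed to a specialist themselves form a Poisson process with rate 0.67 × 6.6 = 4.422 per hour.
Over the interval, μ = 4.422 × 1.5 = 6.633 (a 90-minute span = 1.5 hours).
P(N ≥ 6) = 1 − P(N ≤ 5) ≈ 0.6500.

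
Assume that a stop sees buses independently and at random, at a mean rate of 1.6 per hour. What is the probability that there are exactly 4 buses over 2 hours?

0.1781

Over the interval, μ = 1.6 × 2 = 3.2 (2 hours).
P(N = 4) = e^(−μ) μ^4/4! = e^(−3.2) · 3.2^4/24 ≈ 0.1781.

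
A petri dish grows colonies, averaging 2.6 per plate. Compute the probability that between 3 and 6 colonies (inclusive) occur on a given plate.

0.4644

With mean μ = 2.6 per plate,
P(3 ≤ N ≤ 6) = Σ_{j=3}^{6} e^(−2.6) · 2.6^j/j! ≈ 0.4644.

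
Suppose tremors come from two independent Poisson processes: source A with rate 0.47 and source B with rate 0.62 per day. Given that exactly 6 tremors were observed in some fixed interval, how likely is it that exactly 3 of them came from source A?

Given the total, each event is independently from source A with probability p = λ_A/(λ_A+λ_B) = 0.47/1.09 ≈ 0.4312.
So K ~ Binomial(6, 0.47/1.09): P(K = 3) = C(6,3) · (0.47/1.09)^3 · (0.62/1.09)^3 ≈ 0.2951.

0.2951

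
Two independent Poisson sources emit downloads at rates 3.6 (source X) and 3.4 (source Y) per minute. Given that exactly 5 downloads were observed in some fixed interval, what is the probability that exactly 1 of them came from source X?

Given the total, each event is independently from source X with probability p = λ_X/(λ_X+λ_Y) = 3.6/7 ≈ 0.5143.
So K ~ Binomial(5, 3.6/7): P(K = 1) = C(5,1) · (3.6/7)^1 · (3.4/7)^4 ≈ 0.1431.

0.1431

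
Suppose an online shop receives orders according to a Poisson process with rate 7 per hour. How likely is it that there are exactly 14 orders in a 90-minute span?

0.0625

Over the interval, μ = 7 × 1.5 = 10.5 (a 90-minute span = 1.5 hours).
P(N = 14) = e^(−μ) μ^14/14! = e^(−10.5) · 10.5^14/87178291200 ≈ 0.0625.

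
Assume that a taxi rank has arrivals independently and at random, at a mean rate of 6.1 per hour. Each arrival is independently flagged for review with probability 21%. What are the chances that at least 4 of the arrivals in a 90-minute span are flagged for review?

0.1290

Thinning: the arrivals that are flagged for review themselves form a Poisson process with rate 0.21 × 6.1 = 1.281 per hour.
Over the interval, μ = 1.281 × 1.5 = 1.9215 (a 90-minute span = 1.5 hours).
P(N ≥ 4) = 1 − P(N ≤ 3) ≈ 0.1290.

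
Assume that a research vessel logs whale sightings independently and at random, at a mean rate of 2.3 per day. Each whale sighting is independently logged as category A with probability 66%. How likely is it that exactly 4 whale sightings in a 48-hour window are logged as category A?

Thinning: the whale sightings that are logged as category A themselves form a Poisson process with rate 0.66 × 2.3 = 1.518 per day.
Over the interval, μ = 1.518 × 2 = 3.036 (a 48-hour window = 2 days).
P(N = 4) = e^(−3.036) · 3.036^4/4! ≈ 0.1700.

0.1700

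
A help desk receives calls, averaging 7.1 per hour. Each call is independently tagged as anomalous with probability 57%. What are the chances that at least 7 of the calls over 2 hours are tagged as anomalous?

Thinning: the calls that are tagged as anomalous themselves form a Poisson process with rate 0.57 × 7.1 = 4.047 per hour.
Over the interval, μ = 4.047 × 2 = 8.094 (2 hours).
P(N ≥ 7) = 1 − P(N ≤ 6) ≈ 0.6980.

0.6980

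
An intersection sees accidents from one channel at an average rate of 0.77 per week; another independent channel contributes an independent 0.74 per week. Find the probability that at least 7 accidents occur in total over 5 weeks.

0.6286

Independent Poisson processes superpose: combined rate λ = 0.77 + 0.74 = 1.51 per week.
Over the interval, μ = 1.51 × 5 = 7.55 (5 weeks).
P(N ≥ 7) = 1 − P(N ≤ 6) ≈ 0.6286.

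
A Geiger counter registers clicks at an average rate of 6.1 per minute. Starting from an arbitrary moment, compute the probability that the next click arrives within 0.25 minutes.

0.7824

Inter-arrival times are exponential with rate λ = 6.1 per minute.
P(T ≤ 0.25) = 1 − e^(−λt) = 1 − e^(−6.1 × 0.25) = 1 − e^(−1.525) ≈ 0.7824.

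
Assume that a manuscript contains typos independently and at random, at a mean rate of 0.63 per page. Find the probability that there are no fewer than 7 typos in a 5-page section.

0.0416

Over the interval, μ = 0.63 × 5 = 3.15 (a 5-page section = 5 pages).
P(N ≥ 7) = 1 − P(N ≤ 6) = 1 − Σ_{j=0}^{6} e^(−μ) μ^j/j! ≈ 0.0416.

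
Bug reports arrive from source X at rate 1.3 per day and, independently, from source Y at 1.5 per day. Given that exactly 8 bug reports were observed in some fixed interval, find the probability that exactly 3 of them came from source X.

0.2473

Given the total, each event is independently from source X with probability p = λ_X/(λ_X+λ_Y) = 1.3/2.8 ≈ 0.4643.
So K ~ Binomial(8, 1.3/2.8): P(K = 3) = C(8,3) · (1.3/2.8)^3 · (1.5/2.8)^5 ≈ 0.2473.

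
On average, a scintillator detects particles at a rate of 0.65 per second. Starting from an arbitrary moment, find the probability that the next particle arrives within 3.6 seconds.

0.9037

Inter-arrival times are exponential with rate λ = 0.65 per second.
P(T ≤ 3.6) = 1 − e^(−λt) = 1 − e^(−0.65 × 3.6) = 1 − e^(−2.34) ≈ 0.9037.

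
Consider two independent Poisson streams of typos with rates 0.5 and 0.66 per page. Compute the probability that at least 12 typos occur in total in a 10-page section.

0.4920

Independent Poisson processes superpose: combined rate λ = 0.5 + 0.66 = 1.16 per page.
Over the interval, μ = 1.16 × 10 = 11.6 (a 10-page section = 10 pages).
P(N ≥ 12) = 1 − P(N ≤ 11) ≈ 0.4920.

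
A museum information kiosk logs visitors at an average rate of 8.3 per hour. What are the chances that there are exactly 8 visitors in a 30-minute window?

0.0344

Over the interval, μ = 8.3 × 0.5 = 4.15 (a 30-minute window = 0.5 hours).
P(N = 8) = e^(−μ) μ^8/8! = e^(−4.15) · 4.15^8/40320 ≈ 0.0344.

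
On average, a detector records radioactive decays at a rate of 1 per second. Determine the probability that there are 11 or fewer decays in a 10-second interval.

Over the interval, μ = 1 × 10 = 10 (a 10-second interval = 10 seconds).
P(N ≤ 11) = Σ_{j=0}^{11} e^(−μ) μ^j/j! ≈ 0.6968.

0.6968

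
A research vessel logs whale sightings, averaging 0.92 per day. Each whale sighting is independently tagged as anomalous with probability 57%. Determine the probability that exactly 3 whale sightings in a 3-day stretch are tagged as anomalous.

Thinning: the whale sightings that are tagged as anomalous themselves form a Poisson process with rate 0.57 × 0.92 = 0.5244 per day.
Over the interval, μ = 0.5244 × 3 = 1.5732 (a 3-day stretch = 3 days).
P(N = 3) = e^(−1.5732) · 1.5732^3/3! ≈ 0.1346.

0.1346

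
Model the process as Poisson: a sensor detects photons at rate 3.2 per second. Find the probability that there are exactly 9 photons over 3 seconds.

Over the interval, μ = 3.2 × 3 = 9.6 (3 seconds).
P(N = 9) = e^(−μ) μ^9/9! = e^(−9.6) · 9.6^9/362880 ≈ 0.1293.

0.1293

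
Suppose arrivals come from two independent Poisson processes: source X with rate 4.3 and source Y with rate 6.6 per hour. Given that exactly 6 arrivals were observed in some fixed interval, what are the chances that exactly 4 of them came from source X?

0.1332

Given the total, each event is independently from source X with probability p = λ_X/(λ_X+λ_Y) = 4.3/10.9 ≈ 0.3945.
So K ~ Binomial(6, 4.3/10.9): P(K = 4) = C(6,4) · (4.3/10.9)^4 · (6.6/10.9)^2 ≈ 0.1332.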